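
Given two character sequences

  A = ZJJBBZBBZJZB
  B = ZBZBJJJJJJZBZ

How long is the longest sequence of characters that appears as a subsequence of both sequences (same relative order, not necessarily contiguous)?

7

Pick Z [1,1], B [5,2], Z [6,3], B [7,4], J [10,10], Z [11,11], B [12,12]; all 7 characters appear in both, in order. The LCS DP gives dp[12][13] = 7, so this is optimal.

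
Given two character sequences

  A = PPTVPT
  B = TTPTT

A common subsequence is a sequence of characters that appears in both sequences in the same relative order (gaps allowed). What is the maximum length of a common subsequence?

3

One common subsequence of length 3: P at A[2]=B[3], T at A[3]=B[4], T at A[6]=B[5]. The LCS DP gives dp[6][5] = 3, so this is optimal.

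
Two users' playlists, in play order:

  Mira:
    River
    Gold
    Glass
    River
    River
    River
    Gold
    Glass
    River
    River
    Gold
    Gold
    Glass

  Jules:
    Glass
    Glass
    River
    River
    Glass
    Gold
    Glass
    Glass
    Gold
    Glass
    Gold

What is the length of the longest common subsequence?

7

Taking Glass (Mira #3, Jules #2), River (Mira #4, Jules #3), River (Mira #5, Jules #4), Gold (Mira #7, Jules #6), Glass (Mira #8, Jules #8), Gold (Mira #11, Jules #9), Gold (Mira #12, Jules #11) gives a common subsequence of length 7. The LCS DP gives dp[13][11] = 7, so this is optimal.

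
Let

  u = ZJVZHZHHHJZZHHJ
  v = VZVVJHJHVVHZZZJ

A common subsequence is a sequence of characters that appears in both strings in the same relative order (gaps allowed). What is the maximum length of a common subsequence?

Pick Z [1,2] → J [2,7] → V [3,10] → H [5,11] → Z [6,12] → Z [11,13] → Z [12,14] → J [15,15]; all 8 characters appear in both, in order. dp[15][15] = 8 confirms this is the maximum.

8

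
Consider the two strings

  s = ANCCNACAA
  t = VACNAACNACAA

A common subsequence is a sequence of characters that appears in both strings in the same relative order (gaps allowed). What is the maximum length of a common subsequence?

8

Let dp[i][j] be the LCS length of the first i characters of s and the first j characters of t. dp[i][j] = dp[i-1][j-1]+1 when the i-th and j-th characters match, else max(dp[i-1][j], dp[i][j-1]).
    ·  V  A  C  N  A  A  C  N  A  C  A  A
 ·  0  0  0  0  0  0  0  0  0  0  0  0  0
 A  0  0  1  1  1  1  1  1  1  1  1  1  1
 N  0  0  1  1  2  2  2  2  2  2  2  2  2
 C  0  0  1  2  2  2  2  3  3  3  3  3  3
 C  0  0  1  2  2  2  2  3  3  3  4  4  4
 N  0  0  1  2  3  3  3  3  4  4  4  4  4
 A  0  0  1  2  3  4  4  4  4  5  5  5  5
 C  0  0  1  2  3  4  4  5  5  5  6  6  6
 A  0  0  1  2  3  4  5  5  5  6  6  7  7
 A  0  0  1  2  3  4  5  5  5  6  6  7  8
dp[9][12] = 8. One LCS (by backtracking along matches): ANCNACAA.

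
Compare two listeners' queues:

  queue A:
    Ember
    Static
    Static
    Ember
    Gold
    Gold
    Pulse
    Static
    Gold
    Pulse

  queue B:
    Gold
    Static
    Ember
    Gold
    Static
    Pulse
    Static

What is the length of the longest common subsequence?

Match Static at queue A[3]=queue B[2] → Ember at queue A[4]=queue B[3] → Gold at queue A[5]=queue B[4] → Pulse at queue A[7]=queue B[6] → Static at queue A[8]=queue B[7] — 5 songs in the same relative order in both. dp[10][7] = 5 confirms this is the maximum.

5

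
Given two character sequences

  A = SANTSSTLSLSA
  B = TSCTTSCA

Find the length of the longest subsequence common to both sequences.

Let dp[i][j] be the LCS length of the first i characters of A and the first j characters of B. dp[i][j] = dp[i-1][j-1]+1 when the i-th and j-th characters match, else max(dp[i-1][j], dp[i][j-1]).
    ·  T  S  C  T  T  S  C  A
 ·  0  0  0  0  0  0  0  0  0
 S  0  0  1  1  1  1  1  1  1
 A  0  0  1  1  1  1  1  1  2
 N  0  0  1  1  1  1  1  1  2
 T  0  1  1  1  2  2  2  2  2
 S  0  1  2  2  2  2  3  3  3
 S  0  1  2  2  2  2  3  3  3
 T  0  1  2  2  3  3  3  3  3
 L  0  1  2  2  3  3  3  3  3
 S  0  1  2  2  3  3  4  4  4
 L  0  1  2  2  3  3  4  4  4
 S  0  1  2  2  3  3  4  4  4
 A  0  1  2  2  3  3  4  4  5
dp[12][8] = 5. One LCS (by backtracking along matches): STTSA.

5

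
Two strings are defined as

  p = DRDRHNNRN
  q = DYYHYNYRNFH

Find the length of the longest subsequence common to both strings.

Let dp[i][j] be the LCS length of the first i characters of p and the first j characters of q. dp[i][j] = dp[i-1][j-1]+1 when the i-th and j-th characters match, else max(dp[i-1][j], dp[i][j-1]).
    ·  D  Y  Y  H  Y  N  Y  R  N  F  H
 ·  0  0  0  0  0  0  0  0  0  0  0  0
 D  0  1  1  1  1  1  1  1  1  1  1  1
 R  0  1  1  1  1  1  1  1  2  2  2  2
 D  0  1  1  1  1  1  1  1  2  2  2  2
 R  0  1  1  1  1  1  1  1  2  2  2  2
 H  0  1  1  1  2  2  2  2  2  2  2  3
 N  0  1  1  1  2  2  3  3  3  3  3  3
 N  0  1  1  1  2  2  3  3  3  4  4  4
 R  0  1  1  1  2  2  3  3  4  4  4  4
 N  0  1  1  1  2  2  3  3  4  5  5  5
dp[9][11] = 5. One LCS (by backtracking along matches): DHNRN.

5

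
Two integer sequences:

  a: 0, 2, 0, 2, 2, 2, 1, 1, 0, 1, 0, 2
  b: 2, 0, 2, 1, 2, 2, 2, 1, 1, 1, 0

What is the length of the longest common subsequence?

9

Pick 0 at a[1]=b[2]; then 2 at a[2]=b[3]; then 2 at a[4]=b[5]; then 2 at a[5]=b[6]; then 2 at a[6]=b[7]; then 1 at a[7]=b[8]; then 1 at a[8]=b[9]; then 1 at a[10]=b[10]; then 0 at a[11]=b[11]; all 9 values appear in both, in order. dp[12][11] = 9 confirms this is the maximum.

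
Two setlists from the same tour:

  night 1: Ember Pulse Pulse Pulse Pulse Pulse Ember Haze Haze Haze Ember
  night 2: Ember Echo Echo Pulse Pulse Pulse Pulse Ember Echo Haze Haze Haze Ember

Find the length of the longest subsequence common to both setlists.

10

Taking Ember at night 1[1]=night 2[1], then Pulse at night 1[3]=night 2[4], then Pulse at night 1[4]=night 2[5], then Pulse at night 1[5]=night 2[6], then Pulse at night 1[6]=night 2[7], then Ember at night 1[7]=night 2[8], then Haze at night 1[8]=night 2[10], then Haze at night 1[9]=night 2[11], then Haze at night 1[10]=night 2[12], then Ember at night 1[11]=night 2[13] gives a common subsequence of length 10. dp[11][13] = 10 confirms this is the maximum.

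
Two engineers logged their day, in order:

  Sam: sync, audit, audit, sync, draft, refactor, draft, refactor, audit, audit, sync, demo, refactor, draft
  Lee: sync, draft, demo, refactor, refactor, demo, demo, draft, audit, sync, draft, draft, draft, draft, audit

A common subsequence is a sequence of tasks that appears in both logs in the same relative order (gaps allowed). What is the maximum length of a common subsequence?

Match sync [4,1]; then draft [5,2]; then refactor [6,5]; then draft [7,8]; then audit [10,9]; then sync [11,10]; then draft [14,14] — 7 tasks in the same relative order in both. The LCS DP gives dp[14][15] = 7, so this is optimal.

7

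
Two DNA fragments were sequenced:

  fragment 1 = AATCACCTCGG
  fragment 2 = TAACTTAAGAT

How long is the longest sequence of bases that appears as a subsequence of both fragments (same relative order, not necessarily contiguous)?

5

Let dp[i][j] be the LCS length of the first i bases of fragment 1 and the first j bases of fragment 2. dp[i][j] = dp[i-1][j-1]+1 when the i-th and j-th bases match, else max(dp[i-1][j], dp[i][j-1]).
    ·  T  A  A  C  T  T  A  A  G  A  T
 ·  0  0  0  0  0  0  0  0  0  0  0  0
 A  0  0  1  1  1  1  1  1  1  1  1  1
 A  0  0  1  2  2  2  2  2  2  2  2  2
 T  0  1  1  2  2  3  3  3  3  3  3  3
 C  0  1  1  2  3  3  3  3  3  3  3  3
 A  0  1  2  2  3  3  3  4  4  4  4  4
 C  0  1  2  2  3  3  3  4  4  4  4  4
 C  0  1  2  2  3  3  3  4  4  4  4  4
 T  0  1  2  2  3  4  4  4  4  4  4  5
 C  0  1  2  2  3  4  4  4  4  4  4  5
 G  0  1  2  2  3  4  4  4  4  5  5  5
 G  0  1  2  2  3  4  4  4  4  5  5  5
dp[11][11] = 5. One LCS (by backtracking along matches): AATAT.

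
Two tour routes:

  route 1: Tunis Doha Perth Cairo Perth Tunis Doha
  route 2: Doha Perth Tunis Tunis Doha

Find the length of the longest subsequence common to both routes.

Pick Doha [2,1], then Perth [3,2], then Tunis [6,4], then Doha [7,5]; all 4 stops appear in both, in order. dp[7][5] = 4 confirms this is the maximum.

4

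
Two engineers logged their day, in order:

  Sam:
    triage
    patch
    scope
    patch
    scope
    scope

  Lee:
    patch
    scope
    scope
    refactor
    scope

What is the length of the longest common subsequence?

4

Match patch [2,1], scope [3,2], scope [5,3], scope [6,5] — 4 tasks in the same relative order in both. dp[6][5] = 4 confirms this is the maximum.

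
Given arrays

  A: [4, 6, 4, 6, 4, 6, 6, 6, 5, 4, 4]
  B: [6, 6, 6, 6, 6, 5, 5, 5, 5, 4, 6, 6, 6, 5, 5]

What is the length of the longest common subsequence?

7

Pick 6 at A[2]=B[4]; then 6 at A[4]=B[5]; then 4 at A[5]=B[10]; then 6 at A[6]=B[11]; then 6 at A[7]=B[12]; then 6 at A[8]=B[13]; then 5 at A[9]=B[15]; all 7 values appear in both, in order. dp[11][15] = 7 confirms this is the maximum.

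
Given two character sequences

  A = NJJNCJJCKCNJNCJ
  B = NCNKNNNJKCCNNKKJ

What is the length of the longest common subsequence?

8

Pick N at A[1]=B[6] → N at A[4]=B[7] → J at A[6]=B[8] → C at A[8]=B[10] → C at A[10]=B[11] → N at A[11]=B[12] → N at A[13]=B[13] → J at A[15]=B[16]; all 8 characters appear in both, in order. Since dp[15][16] = 8, nothing longer is possible.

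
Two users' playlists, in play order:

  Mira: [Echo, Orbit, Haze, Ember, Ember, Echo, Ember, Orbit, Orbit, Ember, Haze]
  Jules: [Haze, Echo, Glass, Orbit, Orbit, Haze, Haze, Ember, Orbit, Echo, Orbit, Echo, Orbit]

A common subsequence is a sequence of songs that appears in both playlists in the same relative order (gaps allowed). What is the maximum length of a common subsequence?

One common subsequence of length 7: Echo at Mira[1]=Jules[2]; then Orbit at Mira[2]=Jules[5]; then Haze at Mira[3]=Jules[7]; then Ember at Mira[4]=Jules[8]; then Echo at Mira[6]=Jules[10]; then Orbit at Mira[8]=Jules[11]; then Orbit at Mira[9]=Jules[13]. dp[11][13] = 7 confirms this is the maximum.

7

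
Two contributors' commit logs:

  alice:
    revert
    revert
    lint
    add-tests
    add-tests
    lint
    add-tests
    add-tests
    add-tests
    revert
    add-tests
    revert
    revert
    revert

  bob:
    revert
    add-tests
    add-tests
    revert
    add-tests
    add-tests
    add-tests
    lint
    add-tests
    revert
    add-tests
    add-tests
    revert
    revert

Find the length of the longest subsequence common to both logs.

Taking revert at alice[1]=bob[1]; then revert at alice[2]=bob[4]; then add-tests at alice[4]=bob[6]; then add-tests at alice[5]=bob[7]; then lint at alice[6]=bob[8]; then add-tests at alice[7]=bob[9]; then add-tests at alice[9]=bob[11]; then add-tests at alice[11]=bob[12]; then revert at alice[13]=bob[13]; then revert at alice[14]=bob[14] gives a common subsequence of length 10, and the DP table's final entry dp[14][14] is also 10, so no common subsequence is longer.

10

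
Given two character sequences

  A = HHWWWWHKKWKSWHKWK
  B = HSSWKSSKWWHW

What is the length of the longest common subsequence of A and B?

8

Match H [1,1] → W [6,4] → K [8,5] → K [9,8] → W [10,9] → W [13,10] → H [14,11] → W [16,12] — 8 characters in the same relative order in both. Since dp[17][12] = 8, nothing longer is possible.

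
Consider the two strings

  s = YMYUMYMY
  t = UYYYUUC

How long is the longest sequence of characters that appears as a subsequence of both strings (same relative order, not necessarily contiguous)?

3

Let dp[i][j] be the LCS length of the first i characters of s and the first j characters of t. dp[i][j] = dp[i-1][j-1]+1 when the i-th and j-th characters match, else max(dp[i-1][j], dp[i][j-1]).
    ·  U  Y  Y  Y  U  U  C
 ·  0  0  0  0  0  0  0  0
 Y  0  0  1  1  1  1  1  1
 M  0  0  1  1  1  1  1  1
 Y  0  0  1  2  2  2  2  2
 U  0  1  1  2  2  3  3  3
 M  0  1  1  2  2  3  3  3
 Y  0  1  2  2  3  3  3  3
 M  0  1  2  2  3  3  3  3
 Y  0  1  2  3  3  3  3  3
dp[8][7] = 3. One LCS (by backtracking along matches): YYU.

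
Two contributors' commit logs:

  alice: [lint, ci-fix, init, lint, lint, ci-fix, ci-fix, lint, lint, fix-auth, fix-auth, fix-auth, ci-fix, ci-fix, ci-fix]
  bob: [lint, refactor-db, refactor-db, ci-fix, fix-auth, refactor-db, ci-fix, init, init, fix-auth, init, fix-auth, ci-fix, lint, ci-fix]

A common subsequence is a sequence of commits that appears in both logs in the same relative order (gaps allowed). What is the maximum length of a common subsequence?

Pick lint [1,1] → ci-fix [2,7] → init [3,9] → fix-auth [10,10] → fix-auth [12,12] → ci-fix [13,13] → ci-fix [15,15]; all 7 commits appear in both, in order, and the DP table's final entry dp[15][15] is also 7, so no common subsequence is longer.

7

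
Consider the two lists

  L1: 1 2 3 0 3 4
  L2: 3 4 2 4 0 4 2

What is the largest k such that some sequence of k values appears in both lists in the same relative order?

3

Taking 2 (L1 #2, L2 #3), 0 (L1 #4, L2 #5), 4 (L1 #6, L2 #6) gives a common subsequence of length 3. Since dp[6][7] = 3, nothing longer is possible.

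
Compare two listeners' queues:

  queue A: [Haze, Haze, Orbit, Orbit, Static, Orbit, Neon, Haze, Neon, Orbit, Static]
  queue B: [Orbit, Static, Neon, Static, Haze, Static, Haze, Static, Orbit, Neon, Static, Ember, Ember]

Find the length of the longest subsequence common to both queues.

6

Taking Haze (queue A #1, queue B #5), Haze (queue A #2, queue B #7), Static (queue A #5, queue B #8), Orbit (queue A #6, queue B #9), Neon (queue A #9, queue B #10), Static (queue A #11, queue B #11) gives a common subsequence of length 6, and the DP table's final entry dp[11][13] is also 6, so no common subsequence is longer.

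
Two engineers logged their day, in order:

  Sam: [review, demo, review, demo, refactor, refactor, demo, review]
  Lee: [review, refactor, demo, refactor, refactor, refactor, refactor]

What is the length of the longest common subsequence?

4

Match review [1,1], demo [2,3], refactor [5,6], refactor [6,7] — 4 tasks in the same relative order in both, and the DP table's final entry dp[8][7] is also 4, so no common subsequence is longer.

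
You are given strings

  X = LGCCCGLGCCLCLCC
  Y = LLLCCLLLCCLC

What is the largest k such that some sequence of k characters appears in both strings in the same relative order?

Match L [1,3]; then C [3,4]; then C [4,5]; then L [7,8]; then C [10,9]; then C [12,10]; then L [13,11]; then C [15,12] — 8 characters in the same relative order in both. The LCS DP gives dp[15][12] = 8, so this is optimal.

8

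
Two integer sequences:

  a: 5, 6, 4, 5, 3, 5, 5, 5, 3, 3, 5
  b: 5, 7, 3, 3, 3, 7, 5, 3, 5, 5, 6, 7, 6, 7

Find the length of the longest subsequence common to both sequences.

Match 5 at a[1]=b[1], 5 at a[4]=b[7], 3 at a[5]=b[8], 5 at a[6]=b[9], 5 at a[7]=b[10] — 5 values in the same relative order in both. The LCS DP gives dp[11][14] = 5, so this is optimal.

5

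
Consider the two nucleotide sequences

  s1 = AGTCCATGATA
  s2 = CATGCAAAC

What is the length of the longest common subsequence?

Taking A at s1[1]=s2[2], then G at s1[2]=s2[4], then C at s1[5]=s2[5], then A at s1[6]=s2[6], then A at s1[9]=s2[7], then A at s1[11]=s2[8] gives a common subsequence of length 6, and the DP table's final entry dp[11][9] is also 6, so no common subsequence is longer.

6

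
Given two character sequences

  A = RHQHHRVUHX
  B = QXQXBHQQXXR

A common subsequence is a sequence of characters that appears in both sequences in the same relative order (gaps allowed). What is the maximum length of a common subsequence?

3

Taking H at A[2]=B[6], then Q at A[3]=B[8], then R at A[6]=B[11] gives a common subsequence of length 3. dp[10][11] = 3 confirms this is the maximum.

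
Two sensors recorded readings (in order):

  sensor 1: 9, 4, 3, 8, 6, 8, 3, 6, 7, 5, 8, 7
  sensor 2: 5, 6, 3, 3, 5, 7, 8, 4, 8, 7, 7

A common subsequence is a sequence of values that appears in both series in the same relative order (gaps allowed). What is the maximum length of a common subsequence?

5

Let dp[i][j] be the LCS length of the first i values of sensor 1 and the first j values of sensor 2. dp[i][j] = dp[i-1][j-1]+1 when the i-th and j-th values match, else max(dp[i-1][j], dp[i][j-1]).
    ·  5  6  3  3  5  7  8  4  8  7  7
 ·  0  0  0  0  0  0  0  0  0  0  0  0
 9  0  0  0  0  0  0  0  0  0  0  0  0
 4  0  0  0  0  0  0  0  0  1  1  1  1
 3  0  0  0  1  1  1  1  1  1  1  1  1
 8  0  0  0  1  1  1  1  2  2  2  2  2
 6  0  0  1  1  1  1  1  2  2  2  2  2
 8  0  0  1  1  1  1  1  2  2  3  3  3
 3  0  0  1  2  2  2  2  2  2  3  3  3
 6  0  0  1  2  2  2  2  2  2  3  3  3
 7  0  0  1  2  2  2  3  3  3  3  4  4
 5  0  1  1  2  2  3  3  3  3  3  4  4
 8  0  1  1  2  2  3  3  4  4  4  4  4
 7  0  1  1  2  2  3  4  4  4  4  5  5
dp[12][11] = 5. One LCS (by backtracking along matches): 3, 8, 8, 7, 7.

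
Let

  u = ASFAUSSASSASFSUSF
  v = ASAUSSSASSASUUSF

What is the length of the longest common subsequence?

Taking A at u[1]=v[1], S at u[2]=v[2], A at u[4]=v[3], U at u[5]=v[4], S at u[6]=v[6], S at u[7]=v[7], A at u[8]=v[8], S at u[9]=v[9], S at u[10]=v[10], A at u[11]=v[11], S at u[12]=v[12], U at u[15]=v[14], S at u[16]=v[15], F at u[17]=v[16] gives a common subsequence of length 14, and the DP table's final entry dp[17][16] is also 14, so no common subsequence is longer.

14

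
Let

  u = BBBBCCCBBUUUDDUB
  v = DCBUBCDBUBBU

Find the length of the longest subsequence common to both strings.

6

Pick B (u #1, v #3); then B (u #2, v #5); then B (u #3, v #8); then B (u #8, v #10); then B (u #9, v #11); then U (u #15, v #12); all 6 characters appear in both, in order. Since dp[16][12] = 6, nothing longer is possible.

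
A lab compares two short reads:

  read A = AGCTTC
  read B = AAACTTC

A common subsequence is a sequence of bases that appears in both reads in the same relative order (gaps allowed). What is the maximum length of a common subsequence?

5

One common subsequence of length 5: A (read A #1, read B #3), then C (read A #3, read B #4), then T (read A #4, read B #5), then T (read A #5, read B #6), then C (read A #6, read B #7). The LCS DP gives dp[6][7] = 5, so this is optimal.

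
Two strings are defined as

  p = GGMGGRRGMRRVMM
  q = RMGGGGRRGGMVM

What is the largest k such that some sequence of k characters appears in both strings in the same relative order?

Match G (p #1, q #3) → G (p #2, q #4) → G (p #4, q #5) → G (p #5, q #6) → R (p #6, q #7) → R (p #7, q #8) → G (p #8, q #10) → M (p #9, q #11) → V (p #12, q #12) → M (p #14, q #13) — 10 characters in the same relative order in both. dp[14][13] = 10 confirms this is the maximum.

10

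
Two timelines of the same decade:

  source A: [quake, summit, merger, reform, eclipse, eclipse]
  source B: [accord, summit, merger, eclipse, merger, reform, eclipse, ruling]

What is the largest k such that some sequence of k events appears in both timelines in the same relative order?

4

Pick summit (source A #2, source B #2), merger (source A #3, source B #5), reform (source A #4, source B #6), eclipse (source A #5, source B #7); all 4 events appear in both, in order. Since dp[6][8] = 4, nothing longer is possible.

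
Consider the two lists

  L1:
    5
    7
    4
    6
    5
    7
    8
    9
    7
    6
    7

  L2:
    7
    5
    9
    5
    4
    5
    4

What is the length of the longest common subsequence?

3

Taking 5 at L1[1]=L2[4], 4 at L1[3]=L2[5], 5 at L1[5]=L2[6] gives a common subsequence of length 3. Since dp[11][7] = 3, nothing longer is possible.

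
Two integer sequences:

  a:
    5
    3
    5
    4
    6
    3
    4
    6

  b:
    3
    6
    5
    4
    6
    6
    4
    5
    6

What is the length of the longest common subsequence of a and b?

Taking 3 at a[2]=b[1]; then 5 at a[3]=b[3]; then 4 at a[4]=b[4]; then 6 at a[5]=b[6]; then 4 at a[7]=b[7]; then 6 at a[8]=b[9] gives a common subsequence of length 6. The LCS DP gives dp[8][9] = 6, so this is optimal.

6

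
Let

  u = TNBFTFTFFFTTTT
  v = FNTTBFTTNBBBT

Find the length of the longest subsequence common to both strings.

7

One common subsequence of length 7: N (u #2, v #2), then T (u #5, v #3), then T (u #7, v #4), then F (u #10, v #6), then T (u #11, v #7), then T (u #12, v #8), then T (u #14, v #13). The LCS DP gives dp[14][13] = 7, so this is optimal.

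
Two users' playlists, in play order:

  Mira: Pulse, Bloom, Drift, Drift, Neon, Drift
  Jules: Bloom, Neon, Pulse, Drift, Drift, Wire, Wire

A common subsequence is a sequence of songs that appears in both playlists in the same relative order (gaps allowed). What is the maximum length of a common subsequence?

Taking Pulse (Mira #1, Jules #3) → Drift (Mira #3, Jules #4) → Drift (Mira #4, Jules #5) gives a common subsequence of length 3. dp[6][7] = 3 confirms this is the maximum.

3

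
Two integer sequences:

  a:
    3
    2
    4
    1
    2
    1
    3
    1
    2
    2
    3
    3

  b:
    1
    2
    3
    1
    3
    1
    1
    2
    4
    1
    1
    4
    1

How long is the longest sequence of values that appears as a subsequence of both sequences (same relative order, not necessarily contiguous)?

6

Taking 3 at a[1]=b[5], 2 at a[2]=b[8], 4 at a[3]=b[9], 1 at a[4]=b[10], 1 at a[6]=b[11], 1 at a[8]=b[13] gives a common subsequence of length 6. The LCS DP gives dp[12][13] = 6, so this is optimal.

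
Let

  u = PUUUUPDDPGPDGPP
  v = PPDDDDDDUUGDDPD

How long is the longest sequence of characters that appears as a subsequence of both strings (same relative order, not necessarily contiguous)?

7

Taking P (u #1, v #2), then U (u #2, v #9), then U (u #3, v #10), then D (u #7, v #12), then D (u #8, v #13), then P (u #11, v #14), then D (u #12, v #15) gives a common subsequence of length 7. dp[15][15] = 7 confirms this is the maximum.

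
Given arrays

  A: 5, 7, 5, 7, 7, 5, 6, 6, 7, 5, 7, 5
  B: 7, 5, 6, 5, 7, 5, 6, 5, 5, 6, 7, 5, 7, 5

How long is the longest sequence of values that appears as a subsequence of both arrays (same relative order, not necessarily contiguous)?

10

Taking 5 [1,2] → 5 [3,4] → 7 [5,5] → 5 [6,6] → 6 [7,7] → 6 [8,10] → 7 [9,11] → 5 [10,12] → 7 [11,13] → 5 [12,14] gives a common subsequence of length 10. Since dp[12][14] = 10, nothing longer is possible.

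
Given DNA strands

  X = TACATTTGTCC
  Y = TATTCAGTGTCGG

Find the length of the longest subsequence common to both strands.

Let dp[i][j] be the LCS length of the first i bases of X and the first j bases of Y. dp[i][j] = dp[i-1][j-1]+1 when the i-th and j-th bases match, else max(dp[i-1][j], dp[i][j-1]).
    ·  T  A  T  T  C  A  G  T  G  T  C  G  G
 ·  0  0  0  0  0  0  0  0  0  0  0  0  0  0
 T  0  1  1  1  1  1  1  1  1  1  1  1  1  1
 A  0  1  2  2  2  2  2  2  2  2  2  2  2  2
 C  0  1  2  2  2  3  3  3  3  3  3  3  3  3
 A  0  1  2  2  2  3  4  4  4  4  4  4  4  4
 T  0  1  2  3  3  3  4  4  5  5  5  5  5  5
 T  0  1  2  3  4  4  4  4  5  5  6  6  6  6
 T  0  1  2  3  4  4  4  4  5  5  6  6  6  6
 G  0  1  2  3  4  4  4  5  5  6  6  6  7  7
 T  0  1  2  3  4  4  4  5  6  6  7  7  7  7
 C  0  1  2  3  4  5  5  5  6  6  7  8  8  8
 C  0  1  2  3  4  5  5  5  6  6  7  8  8  8
dp[11][13] = 8. One LCS (by backtracking along matches): TACATGTC.

8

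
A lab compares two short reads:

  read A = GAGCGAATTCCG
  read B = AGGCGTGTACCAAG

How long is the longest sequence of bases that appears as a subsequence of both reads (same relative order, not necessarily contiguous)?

9

Match G (read A #1, read B #2); then G (read A #3, read B #3); then C (read A #4, read B #4); then G (read A #5, read B #5); then T (read A #8, read B #6); then T (read A #9, read B #8); then C (read A #10, read B #10); then C (read A #11, read B #11); then G (read A #12, read B #14) — 9 bases in the same relative order in both. Since dp[12][14] = 9, nothing longer is possible.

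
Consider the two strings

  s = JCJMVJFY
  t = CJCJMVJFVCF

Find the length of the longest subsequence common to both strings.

Let dp[i][j] be the LCS length of the first i characters of s and the first j characters of t. dp[i][j] = dp[i-1][j-1]+1 when the i-th and j-th characters match, else max(dp[i-1][j], dp[i][j-1]).
    ·  C  J  C  J  M  V  J  F  V  C  F
 ·  0  0  0  0  0  0  0  0  0  0  0  0
 J  0  0  1  1  1  1  1  1  1  1  1  1
 C  0  1  1  2  2  2  2  2  2  2  2  2
 J  0  1  2  2  3  3  3  3  3  3  3  3
 M  0  1  2  2  3  4  4  4  4  4  4  4
 V  0  1  2  2  3  4  5  5  5  5  5  5
 J  0  1  2  2  3  4  5  6  6  6  6  6
 F  0  1  2  2  3  4  5  6  7  7  7  7
 Y  0  1  2  2  3  4  5  6  7  7  7  7
dp[8][11] = 7. One LCS (by backtracking along matches): JCJMVJF.

7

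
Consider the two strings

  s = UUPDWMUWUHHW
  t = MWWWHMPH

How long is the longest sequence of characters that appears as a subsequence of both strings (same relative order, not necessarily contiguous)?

Match W [5,3] → W [8,4] → H [10,5] → H [11,8] — 4 characters in the same relative order in both. The LCS DP gives dp[12][8] = 4, so this is optimal.

4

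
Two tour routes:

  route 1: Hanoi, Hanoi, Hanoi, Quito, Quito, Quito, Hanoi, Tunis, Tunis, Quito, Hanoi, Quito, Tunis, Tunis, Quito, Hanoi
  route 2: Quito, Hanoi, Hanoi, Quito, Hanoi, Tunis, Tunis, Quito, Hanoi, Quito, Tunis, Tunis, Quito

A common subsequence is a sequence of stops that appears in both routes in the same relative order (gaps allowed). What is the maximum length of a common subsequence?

12

One common subsequence of length 12: Hanoi (route 1 #2, route 2 #2); then Hanoi (route 1 #3, route 2 #3); then Quito (route 1 #6, route 2 #4); then Hanoi (route 1 #7, route 2 #5); then Tunis (route 1 #8, route 2 #6); then Tunis (route 1 #9, route 2 #7); then Quito (route 1 #10, route 2 #8); then Hanoi (route 1 #11, route 2 #9); then Quito (route 1 #12, route 2 #10); then Tunis (route 1 #13, route 2 #11); then Tunis (route 1 #14, route 2 #12); then Quito (route 1 #15, route 2 #13). The LCS DP gives dp[16][13] = 12, so this is optimal.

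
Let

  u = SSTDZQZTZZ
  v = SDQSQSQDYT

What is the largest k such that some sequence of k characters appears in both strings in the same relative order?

4

Let dp[i][j] be the LCS length of the first i characters of u and the first j characters of v. dp[i][j] = dp[i-1][j-1]+1 when the i-th and j-th characters match, else max(dp[i-1][j], dp[i][j-1]).
    ·  S  D  Q  S  Q  S  Q  D  Y  T
 ·  0  0  0  0  0  0  0  0  0  0  0
 S  0  1  1  1  1  1  1  1  1  1  1
 S  0  1  1  1  2  2  2  2  2  2  2
 T  0  1  1  1  2  2  2  2  2  2  3
 D  0  1  2  2  2  2  2  2  3  3  3
 Z  0  1  2  2  2  2  2  2  3  3  3
 Q  0  1  2  3  3  3  3  3  3  3  3
 Z  0  1  2  3  3  3  3  3  3  3  3
 T  0  1  2  3  3  3  3  3  3  3  4
 Z  0  1  2  3  3  3  3  3  3  3  4
 Z  0  1  2  3  3  3  3  3  3  3  4
dp[10][10] = 4. One LCS (by backtracking along matches): SSDT.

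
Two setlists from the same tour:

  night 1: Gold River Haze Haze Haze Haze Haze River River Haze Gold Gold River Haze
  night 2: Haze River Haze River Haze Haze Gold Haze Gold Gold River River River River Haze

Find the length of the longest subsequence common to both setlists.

Match River [2,2], then Haze [3,3], then Haze [4,5], then Haze [5,6], then Haze [6,8], then River [8,12], then River [9,13], then River [13,14], then Haze [14,15] — 9 songs in the same relative order in both, and the DP table's final entry dp[14][15] is also 9, so no common subsequence is longer.

9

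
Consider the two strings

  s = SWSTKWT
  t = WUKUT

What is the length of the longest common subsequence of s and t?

3

Let dp[i][j] be the LCS length of the first i characters of s and the first j characters of t. dp[i][j] = dp[i-1][j-1]+1 when the i-th and j-th characters match, else max(dp[i-1][j], dp[i][j-1]).
    ·  W  U  K  U  T
 ·  0  0  0  0  0  0
 S  0  0  0  0  0  0
 W  0  1  1  1  1  1
 S  0  1  1  1  1  1
 T  0  1  1  1  1  2
 K  0  1  1  2  2  2
 W  0  1  1  2  2  2
 T  0  1  1  2  2  3
dp[7][5] = 3. One LCS (by backtracking along matches): WKT.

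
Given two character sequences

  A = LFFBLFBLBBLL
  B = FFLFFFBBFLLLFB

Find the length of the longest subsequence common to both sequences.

8

One common subsequence of length 8: L at A[1]=B[3], then F at A[2]=B[5], then F at A[3]=B[6], then B at A[4]=B[8], then F at A[6]=B[9], then L at A[8]=B[10], then L at A[11]=B[11], then L at A[12]=B[12], and the DP table's final entry dp[12][14] is also 8, so no common subsequence is longer.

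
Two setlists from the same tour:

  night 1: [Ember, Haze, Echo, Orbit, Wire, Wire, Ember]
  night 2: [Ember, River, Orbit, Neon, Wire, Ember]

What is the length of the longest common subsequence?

Match Ember (night 1 #1, night 2 #1); then Orbit (night 1 #4, night 2 #3); then Wire (night 1 #6, night 2 #5); then Ember (night 1 #7, night 2 #6) — 4 songs in the same relative order in both. Since dp[7][6] = 4, nothing longer is possible.

4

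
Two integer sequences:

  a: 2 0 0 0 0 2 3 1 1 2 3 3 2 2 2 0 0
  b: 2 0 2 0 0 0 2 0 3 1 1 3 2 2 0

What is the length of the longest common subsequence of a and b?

Match 2 (a #1, b #1), then 0 (a #2, b #2), then 0 (a #3, b #4), then 0 (a #4, b #5), then 0 (a #5, b #6), then 2 (a #6, b #7), then 3 (a #7, b #9), then 1 (a #8, b #10), then 1 (a #9, b #11), then 3 (a #12, b #12), then 2 (a #14, b #13), then 2 (a #15, b #14), then 0 (a #17, b #15) — 13 values in the same relative order in both, and the DP table's final entry dp[17][15] is also 13, so no common subsequence is longer.

13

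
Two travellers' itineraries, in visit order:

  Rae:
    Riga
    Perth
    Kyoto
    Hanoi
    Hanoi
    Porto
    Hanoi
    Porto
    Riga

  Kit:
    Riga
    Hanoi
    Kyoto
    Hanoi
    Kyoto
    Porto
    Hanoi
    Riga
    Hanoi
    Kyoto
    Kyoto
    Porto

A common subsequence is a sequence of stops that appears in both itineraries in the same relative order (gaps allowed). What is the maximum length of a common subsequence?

Match Riga at Rae[1]=Kit[1] → Kyoto at Rae[3]=Kit[3] → Hanoi at Rae[4]=Kit[4] → Hanoi at Rae[5]=Kit[7] → Hanoi at Rae[7]=Kit[9] → Porto at Rae[8]=Kit[12] — 6 stops in the same relative order in both. dp[9][12] = 6 confirms this is the maximum.

6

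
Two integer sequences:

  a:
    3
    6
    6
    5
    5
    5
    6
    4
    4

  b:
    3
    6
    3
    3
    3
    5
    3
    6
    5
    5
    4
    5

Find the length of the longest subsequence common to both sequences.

One common subsequence of length 6: 3 at a[1]=b[1], 6 at a[2]=b[2], 6 at a[3]=b[8], 5 at a[4]=b[9], 5 at a[5]=b[10], 5 at a[6]=b[12]. dp[9][12] = 6 confirms this is the maximum.

6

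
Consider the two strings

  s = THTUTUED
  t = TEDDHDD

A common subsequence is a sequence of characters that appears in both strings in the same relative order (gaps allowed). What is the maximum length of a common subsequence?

3

Pick T [1,1], then H [2,5], then D [8,7]; all 3 characters appear in both, in order. The LCS DP gives dp[8][7] = 3, so this is optimal.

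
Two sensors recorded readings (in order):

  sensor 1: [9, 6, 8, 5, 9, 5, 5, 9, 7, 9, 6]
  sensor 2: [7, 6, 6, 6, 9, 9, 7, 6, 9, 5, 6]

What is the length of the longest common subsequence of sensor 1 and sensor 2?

6

Let dp[i][j] be the LCS length of the first i values of sensor 1 and the first j values of sensor 2. dp[i][j] = dp[i-1][j-1]+1 when the i-th and j-th values match, else max(dp[i-1][j], dp[i][j-1]).
    ·  7  6  6  6  9  9  7  6  9  5  6
 ·  0  0  0  0  0  0  0  0  0  0  0  0
 9  0  0  0  0  0  1  1  1  1  1  1  1
 6  0  0  1  1  1  1  1  1  2  2  2  2
 8  0  0  1  1  1  1  1  1  2  2  2  2
 5  0  0  1  1  1  1  1  1  2  2  3  3
 9  0  0  1  1  1  2  2  2  2  3  3  3
 5  0  0  1  1  1  2  2  2  2  3  4  4
 5  0  0  1  1  1  2  2  2  2  3  4  4
 9  0  0  1  1  1  2  3  3  3  3  4  4
 7  0  1  1  1  1  2  3  4  4  4  4  4
 9  0  1  1  1  1  2  3  4  4  5  5  5
 6  0  1  2  2  2  2  3  4  5  5  5  6
dp[11][11] = 6. One LCS (by backtracking along matches): 6, 9, 9, 7, 9, 6.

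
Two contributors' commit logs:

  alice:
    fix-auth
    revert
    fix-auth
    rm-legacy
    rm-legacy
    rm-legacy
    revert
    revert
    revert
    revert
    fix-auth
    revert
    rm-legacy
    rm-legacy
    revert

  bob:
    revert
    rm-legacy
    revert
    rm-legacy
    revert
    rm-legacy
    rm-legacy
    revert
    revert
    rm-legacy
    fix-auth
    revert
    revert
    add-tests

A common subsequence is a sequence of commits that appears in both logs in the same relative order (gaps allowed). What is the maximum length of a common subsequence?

9

One common subsequence of length 9: revert (alice #2, bob #3) → rm-legacy (alice #4, bob #4) → rm-legacy (alice #5, bob #6) → rm-legacy (alice #6, bob #7) → revert (alice #7, bob #8) → revert (alice #8, bob #9) → fix-auth (alice #11, bob #11) → revert (alice #12, bob #12) → revert (alice #15, bob #13). The LCS DP gives dp[15][14] = 9, so this is optimal.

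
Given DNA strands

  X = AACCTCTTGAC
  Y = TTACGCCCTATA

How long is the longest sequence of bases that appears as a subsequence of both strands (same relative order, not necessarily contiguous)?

Taking A [1,3] → C [3,6] → C [4,7] → C [6,8] → T [7,9] → T [8,11] → A [10,12] gives a common subsequence of length 7, and the DP table's final entry dp[11][12] is also 7, so no common subsequence is longer.

7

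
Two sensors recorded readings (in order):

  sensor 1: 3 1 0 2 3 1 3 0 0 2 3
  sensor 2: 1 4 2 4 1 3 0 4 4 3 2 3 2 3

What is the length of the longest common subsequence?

One common subsequence of length 7: 1 (sensor 1 #2, sensor 2 #1) → 2 (sensor 1 #4, sensor 2 #3) → 1 (sensor 1 #6, sensor 2 #5) → 3 (sensor 1 #7, sensor 2 #6) → 0 (sensor 1 #8, sensor 2 #7) → 2 (sensor 1 #10, sensor 2 #13) → 3 (sensor 1 #11, sensor 2 #14). Since dp[11][14] = 7, nothing longer is possible.

7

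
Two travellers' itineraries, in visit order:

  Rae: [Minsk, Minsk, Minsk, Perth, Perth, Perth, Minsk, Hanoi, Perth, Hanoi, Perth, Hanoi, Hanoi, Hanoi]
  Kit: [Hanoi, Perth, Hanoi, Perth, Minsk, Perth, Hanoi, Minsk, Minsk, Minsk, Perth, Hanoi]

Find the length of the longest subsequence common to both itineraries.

Match Perth at Rae[4]=Kit[2], Perth at Rae[6]=Kit[4], Minsk at Rae[7]=Kit[5], Perth at Rae[9]=Kit[6], Hanoi at Rae[10]=Kit[7], Perth at Rae[11]=Kit[11], Hanoi at Rae[14]=Kit[12] — 7 stops in the same relative order in both. dp[14][12] = 7 confirms this is the maximum.

7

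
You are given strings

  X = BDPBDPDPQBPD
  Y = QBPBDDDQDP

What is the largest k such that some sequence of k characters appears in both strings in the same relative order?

Match B (X #1, Y #2), then P (X #3, Y #3), then B (X #4, Y #4), then D (X #5, Y #6), then D (X #7, Y #7), then Q (X #9, Y #8), then P (X #11, Y #10) — 7 characters in the same relative order in both. dp[12][10] = 7 confirms this is the maximum.

7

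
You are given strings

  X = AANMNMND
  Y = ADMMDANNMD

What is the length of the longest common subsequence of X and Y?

Taking A [1,1] → A [2,6] → N [3,7] → N [5,8] → M [6,9] → D [8,10] gives a common subsequence of length 6. Since dp[8][10] = 6, nothing longer is possible.

6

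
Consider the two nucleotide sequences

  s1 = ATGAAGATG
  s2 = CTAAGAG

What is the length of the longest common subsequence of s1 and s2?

Let dp[i][j] be the LCS length of the first i bases of s1 and the first j bases of s2. dp[i][j] = dp[i-1][j-1]+1 when the i-th and j-th bases match, else max(dp[i-1][j], dp[i][j-1]).
    ·  C  T  A  A  G  A  G
 ·  0  0  0  0  0  0  0  0
 A  0  0  0  1  1  1  1  1
 T  0  0  1  1  1  1  1  1
 G  0  0  1  1  1  2  2  2
 A  0  0  1  2  2  2  3  3
 A  0  0  1  2  3  3  3  3
 G  0  0  1  2  3  4  4  4
 A  0  0  1  2  3  4  5  5
 T  0  0  1  2  3  4  5  5
 G  0  0  1  2  3  4  5  6
dp[9][7] = 6. One LCS (by backtracking along matches): TAAGAG.

6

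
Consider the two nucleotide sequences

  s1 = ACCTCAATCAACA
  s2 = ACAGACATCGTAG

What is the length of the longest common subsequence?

Match A (s1 #1, s2 #1), C (s1 #5, s2 #2), A (s1 #6, s2 #3), A (s1 #7, s2 #5), C (s1 #9, s2 #6), A (s1 #10, s2 #7), C (s1 #12, s2 #9), A (s1 #13, s2 #12) — 8 bases in the same relative order in both. Since dp[13][13] = 8, nothing longer is possible.

8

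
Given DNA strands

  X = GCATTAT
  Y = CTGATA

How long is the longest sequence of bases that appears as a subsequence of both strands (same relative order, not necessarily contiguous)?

One common subsequence of length 4: G (X #1, Y #3); then A (X #3, Y #4); then T (X #5, Y #5); then A (X #6, Y #6). dp[7][6] = 4 confirms this is the maximum.

4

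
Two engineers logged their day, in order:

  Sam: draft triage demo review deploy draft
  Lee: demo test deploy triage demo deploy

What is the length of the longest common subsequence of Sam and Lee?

3

Taking triage (Sam #2, Lee #4) → demo (Sam #3, Lee #5) → deploy (Sam #5, Lee #6) gives a common subsequence of length 3, and the DP table's final entry dp[6][6] is also 3, so no common subsequence is longer.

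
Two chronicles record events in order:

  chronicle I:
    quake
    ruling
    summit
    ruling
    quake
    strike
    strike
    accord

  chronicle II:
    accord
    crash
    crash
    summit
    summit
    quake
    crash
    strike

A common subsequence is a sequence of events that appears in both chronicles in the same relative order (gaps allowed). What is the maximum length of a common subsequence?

3

Taking summit [3,5], quake [5,6], strike [7,8] gives a common subsequence of length 3. Since dp[8][8] = 3, nothing longer is possible.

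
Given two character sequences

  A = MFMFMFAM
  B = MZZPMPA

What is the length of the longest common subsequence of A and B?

3

Pick M (A #1, B #1); then M (A #3, B #5); then A (A #7, B #7); all 3 characters appear in both, in order. Since dp[8][7] = 3, nothing longer is possible.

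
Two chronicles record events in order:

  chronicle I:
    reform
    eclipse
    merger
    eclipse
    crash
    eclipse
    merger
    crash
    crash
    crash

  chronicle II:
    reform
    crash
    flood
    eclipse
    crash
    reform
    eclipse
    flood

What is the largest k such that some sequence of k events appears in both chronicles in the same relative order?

One common subsequence of length 4: reform [1,1], then eclipse [4,4], then crash [5,5], then eclipse [6,7]. The LCS DP gives dp[10][8] = 4, so this is optimal.

4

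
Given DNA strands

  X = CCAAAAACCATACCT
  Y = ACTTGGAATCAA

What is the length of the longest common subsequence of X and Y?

6

Taking C (X #1, Y #2); then A (X #3, Y #7); then A (X #4, Y #8); then C (X #9, Y #10); then A (X #10, Y #11); then A (X #12, Y #12) gives a common subsequence of length 6, and the DP table's final entry dp[15][12] is also 6, so no common subsequence is longer.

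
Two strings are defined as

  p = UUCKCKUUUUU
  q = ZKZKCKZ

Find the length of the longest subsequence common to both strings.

Let dp[i][j] be the LCS length of the first i characters of p and the first j characters of q. dp[i][j] = dp[i-1][j-1]+1 when the i-th and j-th characters match, else max(dp[i-1][j], dp[i][j-1]).
    ·  Z  K  Z  K  C  K  Z
 ·  0  0  0  0  0  0  0  0
 U  0  0  0  0  0  0  0  0
 U  0  0  0  0  0  0  0  0
 C  0  0  0  0  0  1  1  1
 K  0  0  1  1  1  1  2  2
 C  0  0  1  1  1  2  2  2
 K  0  0  1  1  2  2  3  3
 U  0  0  1  1  2  2  3  3
 U  0  0  1  1  2  2  3  3
 U  0  0  1  1  2  2  3  3
 U  0  0  1  1  2  2  3  3
 U  0  0  1  1  2  2  3  3
dp[11][7] = 3. One LCS (by backtracking along matches): KCK.

3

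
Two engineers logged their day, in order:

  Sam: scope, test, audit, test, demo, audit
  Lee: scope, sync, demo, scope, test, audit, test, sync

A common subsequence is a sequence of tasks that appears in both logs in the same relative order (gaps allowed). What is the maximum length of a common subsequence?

4

Taking scope (Sam #1, Lee #4), test (Sam #2, Lee #5), audit (Sam #3, Lee #6), test (Sam #4, Lee #7) gives a common subsequence of length 4. Since dp[6][8] = 4, nothing longer is possible.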